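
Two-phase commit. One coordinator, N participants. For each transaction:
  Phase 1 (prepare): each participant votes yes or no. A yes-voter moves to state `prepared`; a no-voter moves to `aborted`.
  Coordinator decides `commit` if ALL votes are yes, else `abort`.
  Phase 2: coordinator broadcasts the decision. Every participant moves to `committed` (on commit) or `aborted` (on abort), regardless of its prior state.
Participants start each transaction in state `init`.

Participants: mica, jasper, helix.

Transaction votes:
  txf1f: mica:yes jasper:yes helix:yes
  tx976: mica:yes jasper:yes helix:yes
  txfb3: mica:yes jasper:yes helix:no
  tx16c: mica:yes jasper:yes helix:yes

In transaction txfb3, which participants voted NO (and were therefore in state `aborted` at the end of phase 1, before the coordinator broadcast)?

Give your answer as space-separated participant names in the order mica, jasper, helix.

Answer: helix

Derivation:
Txn txfb3 phase 1: mica yes -> prepared; jasper yes -> prepared; helix no -> aborted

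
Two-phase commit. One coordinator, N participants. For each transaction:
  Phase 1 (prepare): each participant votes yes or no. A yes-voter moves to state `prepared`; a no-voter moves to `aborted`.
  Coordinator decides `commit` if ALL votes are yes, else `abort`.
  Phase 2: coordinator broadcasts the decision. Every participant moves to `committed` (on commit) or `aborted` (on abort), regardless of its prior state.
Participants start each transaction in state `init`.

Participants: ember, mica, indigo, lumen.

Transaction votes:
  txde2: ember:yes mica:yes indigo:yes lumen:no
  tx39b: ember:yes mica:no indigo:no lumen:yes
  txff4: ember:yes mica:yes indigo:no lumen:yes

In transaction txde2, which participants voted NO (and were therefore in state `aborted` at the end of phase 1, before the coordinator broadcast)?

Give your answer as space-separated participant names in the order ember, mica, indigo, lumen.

Txn txde2 phase 1: ember yes -> prepared; mica yes -> prepared; indigo yes -> prepared; lumen no -> aborted

Answer: lumen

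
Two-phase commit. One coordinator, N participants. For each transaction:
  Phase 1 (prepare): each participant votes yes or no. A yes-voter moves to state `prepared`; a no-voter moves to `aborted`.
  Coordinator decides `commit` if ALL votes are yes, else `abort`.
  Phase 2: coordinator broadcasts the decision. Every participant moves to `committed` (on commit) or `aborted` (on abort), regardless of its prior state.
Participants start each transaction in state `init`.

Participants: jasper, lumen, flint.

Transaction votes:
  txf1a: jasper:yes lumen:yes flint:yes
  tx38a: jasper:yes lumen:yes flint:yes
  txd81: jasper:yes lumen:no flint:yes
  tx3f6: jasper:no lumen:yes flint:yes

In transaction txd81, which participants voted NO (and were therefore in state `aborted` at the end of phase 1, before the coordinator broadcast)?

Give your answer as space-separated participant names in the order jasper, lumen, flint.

Answer: lumen

Derivation:
Txn txd81 phase 1: jasper yes -> prepared; lumen no -> aborted; flint yes -> prepared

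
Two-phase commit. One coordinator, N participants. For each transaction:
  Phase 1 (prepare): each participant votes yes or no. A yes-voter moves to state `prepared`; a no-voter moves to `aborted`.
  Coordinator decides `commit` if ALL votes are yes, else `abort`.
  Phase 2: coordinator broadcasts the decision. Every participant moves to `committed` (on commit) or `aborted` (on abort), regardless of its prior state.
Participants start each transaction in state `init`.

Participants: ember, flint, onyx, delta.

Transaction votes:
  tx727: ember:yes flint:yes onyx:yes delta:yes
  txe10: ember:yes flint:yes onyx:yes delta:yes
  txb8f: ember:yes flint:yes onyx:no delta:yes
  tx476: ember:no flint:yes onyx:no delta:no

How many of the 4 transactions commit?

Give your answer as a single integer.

tx727: all yes -> commit (commits=1)
txe10: all yes -> commit (commits=2)
txb8f: no from onyx -> abort (commits=2)
tx476: no from ember, onyx, delta -> abort (commits=2)

Answer: 2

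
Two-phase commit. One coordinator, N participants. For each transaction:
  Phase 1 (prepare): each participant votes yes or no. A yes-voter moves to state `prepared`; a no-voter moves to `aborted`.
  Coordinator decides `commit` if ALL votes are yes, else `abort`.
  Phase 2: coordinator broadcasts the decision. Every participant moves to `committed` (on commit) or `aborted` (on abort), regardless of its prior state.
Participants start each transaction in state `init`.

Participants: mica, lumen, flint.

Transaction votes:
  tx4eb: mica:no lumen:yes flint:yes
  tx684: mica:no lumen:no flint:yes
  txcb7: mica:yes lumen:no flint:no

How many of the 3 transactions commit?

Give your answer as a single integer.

Answer: 0

Derivation:
tx4eb: no from mica -> abort (commits=0)
tx684: no from mica, lumen -> abort (commits=0)
txcb7: no from lumen, flint -> abort (commits=0)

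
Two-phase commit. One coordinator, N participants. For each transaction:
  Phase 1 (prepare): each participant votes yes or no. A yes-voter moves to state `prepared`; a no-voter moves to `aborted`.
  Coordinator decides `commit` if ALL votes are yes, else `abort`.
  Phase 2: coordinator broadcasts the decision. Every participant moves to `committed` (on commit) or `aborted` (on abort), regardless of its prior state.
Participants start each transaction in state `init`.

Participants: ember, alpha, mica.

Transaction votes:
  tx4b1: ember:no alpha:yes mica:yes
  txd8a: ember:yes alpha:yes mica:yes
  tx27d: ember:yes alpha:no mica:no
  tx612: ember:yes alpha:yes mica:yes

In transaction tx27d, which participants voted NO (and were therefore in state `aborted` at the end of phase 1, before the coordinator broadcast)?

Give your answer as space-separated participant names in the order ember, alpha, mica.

Txn tx27d phase 1: ember yes -> prepared; alpha no -> aborted; mica no -> aborted

Answer: alpha mica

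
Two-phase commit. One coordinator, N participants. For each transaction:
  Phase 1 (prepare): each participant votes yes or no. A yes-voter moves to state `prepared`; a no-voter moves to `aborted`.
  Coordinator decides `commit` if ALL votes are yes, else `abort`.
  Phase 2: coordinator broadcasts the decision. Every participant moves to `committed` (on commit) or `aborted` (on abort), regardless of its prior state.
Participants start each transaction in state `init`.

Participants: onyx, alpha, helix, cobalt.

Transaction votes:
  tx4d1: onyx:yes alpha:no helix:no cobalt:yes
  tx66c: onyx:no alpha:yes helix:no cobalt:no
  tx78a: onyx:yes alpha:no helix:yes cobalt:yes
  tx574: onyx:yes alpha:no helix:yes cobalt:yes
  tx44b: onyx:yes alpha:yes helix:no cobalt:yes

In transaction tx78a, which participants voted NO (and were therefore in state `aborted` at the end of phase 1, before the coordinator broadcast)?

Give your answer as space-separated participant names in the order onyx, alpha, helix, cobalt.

Txn tx78a phase 1: onyx yes -> prepared; alpha no -> aborted; helix yes -> prepared; cobalt yes -> prepared

Answer: alpha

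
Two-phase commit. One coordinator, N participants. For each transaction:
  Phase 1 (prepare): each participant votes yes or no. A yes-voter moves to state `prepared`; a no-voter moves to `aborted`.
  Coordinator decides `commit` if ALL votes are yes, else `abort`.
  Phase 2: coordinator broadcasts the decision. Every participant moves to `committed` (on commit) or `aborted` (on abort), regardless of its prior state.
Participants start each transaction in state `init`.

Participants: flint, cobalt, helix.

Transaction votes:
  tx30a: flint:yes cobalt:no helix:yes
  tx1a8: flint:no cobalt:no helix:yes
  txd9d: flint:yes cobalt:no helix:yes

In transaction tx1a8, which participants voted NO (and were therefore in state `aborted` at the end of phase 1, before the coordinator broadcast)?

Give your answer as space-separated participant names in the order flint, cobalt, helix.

Txn tx1a8 phase 1: flint no -> aborted; cobalt no -> aborted; helix yes -> prepared

Answer: flint cobalt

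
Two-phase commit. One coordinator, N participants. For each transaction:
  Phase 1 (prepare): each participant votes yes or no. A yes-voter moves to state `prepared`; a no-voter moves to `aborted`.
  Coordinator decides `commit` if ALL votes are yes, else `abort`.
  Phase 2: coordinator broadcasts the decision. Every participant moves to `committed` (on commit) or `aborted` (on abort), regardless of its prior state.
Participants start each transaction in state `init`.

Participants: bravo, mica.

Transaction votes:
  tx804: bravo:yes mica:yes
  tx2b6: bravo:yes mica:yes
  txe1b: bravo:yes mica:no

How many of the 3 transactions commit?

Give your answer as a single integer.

Answer: 2

Derivation:
tx804: all yes -> commit (commits=1)
tx2b6: all yes -> commit (commits=2)
txe1b: no from mica -> abort (commits=2)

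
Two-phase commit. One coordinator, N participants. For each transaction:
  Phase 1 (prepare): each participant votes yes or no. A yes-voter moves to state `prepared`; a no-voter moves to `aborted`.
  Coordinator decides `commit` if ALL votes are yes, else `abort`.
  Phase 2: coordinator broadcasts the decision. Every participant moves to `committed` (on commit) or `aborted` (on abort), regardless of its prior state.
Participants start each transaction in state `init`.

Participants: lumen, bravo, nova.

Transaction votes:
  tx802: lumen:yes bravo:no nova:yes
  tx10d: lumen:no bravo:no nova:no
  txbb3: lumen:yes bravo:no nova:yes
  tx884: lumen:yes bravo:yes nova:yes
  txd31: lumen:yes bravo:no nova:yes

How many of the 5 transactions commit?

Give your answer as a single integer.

tx802: no from bravo -> abort (commits=0)
tx10d: no from lumen, bravo, nova -> abort (commits=0)
txbb3: no from bravo -> abort (commits=0)
tx884: all yes -> commit (commits=1)
txd31: no from bravo -> abort (commits=1)

Answer: 1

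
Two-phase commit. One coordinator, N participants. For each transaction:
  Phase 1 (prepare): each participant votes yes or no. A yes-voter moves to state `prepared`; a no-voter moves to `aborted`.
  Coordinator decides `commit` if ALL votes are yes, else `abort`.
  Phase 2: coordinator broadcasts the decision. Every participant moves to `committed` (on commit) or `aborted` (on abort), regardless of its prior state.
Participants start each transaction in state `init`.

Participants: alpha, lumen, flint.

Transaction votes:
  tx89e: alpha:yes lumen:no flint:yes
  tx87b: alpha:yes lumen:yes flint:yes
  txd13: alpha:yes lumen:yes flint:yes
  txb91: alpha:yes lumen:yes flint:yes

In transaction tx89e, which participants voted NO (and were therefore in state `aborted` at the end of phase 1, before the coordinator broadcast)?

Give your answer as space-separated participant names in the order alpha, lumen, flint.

Txn tx89e phase 1: alpha yes -> prepared; lumen no -> aborted; flint yes -> prepared

Answer: lumen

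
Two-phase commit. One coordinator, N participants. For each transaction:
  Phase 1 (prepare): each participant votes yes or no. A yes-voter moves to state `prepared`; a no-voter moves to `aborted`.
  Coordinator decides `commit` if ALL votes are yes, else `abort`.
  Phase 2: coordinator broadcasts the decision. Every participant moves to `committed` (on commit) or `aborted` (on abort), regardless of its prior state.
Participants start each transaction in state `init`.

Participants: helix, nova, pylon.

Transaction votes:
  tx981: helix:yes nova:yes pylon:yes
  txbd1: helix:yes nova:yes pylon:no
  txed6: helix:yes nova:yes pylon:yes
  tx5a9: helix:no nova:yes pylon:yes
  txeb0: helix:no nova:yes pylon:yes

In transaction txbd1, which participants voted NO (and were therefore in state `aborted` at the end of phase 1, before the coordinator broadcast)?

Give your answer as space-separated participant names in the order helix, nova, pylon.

Answer: pylon

Derivation:
Txn txbd1 phase 1: helix yes -> prepared; nova yes -> prepared; pylon no -> aborted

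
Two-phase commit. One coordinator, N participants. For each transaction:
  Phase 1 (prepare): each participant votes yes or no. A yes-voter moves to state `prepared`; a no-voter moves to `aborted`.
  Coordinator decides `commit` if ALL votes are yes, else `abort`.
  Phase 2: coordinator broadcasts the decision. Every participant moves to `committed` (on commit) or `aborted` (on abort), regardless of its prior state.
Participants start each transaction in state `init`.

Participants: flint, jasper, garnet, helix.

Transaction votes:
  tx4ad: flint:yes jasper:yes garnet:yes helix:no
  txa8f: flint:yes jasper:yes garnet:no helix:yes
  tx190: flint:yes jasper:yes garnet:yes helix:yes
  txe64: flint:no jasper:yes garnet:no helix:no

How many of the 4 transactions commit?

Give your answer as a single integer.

Answer: 1

Derivation:
tx4ad: no from helix -> abort (commits=0)
txa8f: no from garnet -> abort (commits=0)
tx190: all yes -> commit (commits=1)
txe64: no from flint, garnet, helix -> abort (commits=1)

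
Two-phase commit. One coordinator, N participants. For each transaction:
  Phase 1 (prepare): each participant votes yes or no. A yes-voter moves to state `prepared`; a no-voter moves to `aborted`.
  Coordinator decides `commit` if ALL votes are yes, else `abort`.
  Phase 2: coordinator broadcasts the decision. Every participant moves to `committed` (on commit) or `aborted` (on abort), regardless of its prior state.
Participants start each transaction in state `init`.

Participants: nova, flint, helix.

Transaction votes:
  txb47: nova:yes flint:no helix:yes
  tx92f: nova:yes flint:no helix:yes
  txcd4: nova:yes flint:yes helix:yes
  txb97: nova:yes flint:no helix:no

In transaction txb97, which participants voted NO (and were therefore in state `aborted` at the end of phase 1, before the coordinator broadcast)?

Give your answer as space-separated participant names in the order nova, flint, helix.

Answer: flint helix

Derivation:
Txn txb97 phase 1: nova yes -> prepared; flint no -> aborted; helix no -> aborted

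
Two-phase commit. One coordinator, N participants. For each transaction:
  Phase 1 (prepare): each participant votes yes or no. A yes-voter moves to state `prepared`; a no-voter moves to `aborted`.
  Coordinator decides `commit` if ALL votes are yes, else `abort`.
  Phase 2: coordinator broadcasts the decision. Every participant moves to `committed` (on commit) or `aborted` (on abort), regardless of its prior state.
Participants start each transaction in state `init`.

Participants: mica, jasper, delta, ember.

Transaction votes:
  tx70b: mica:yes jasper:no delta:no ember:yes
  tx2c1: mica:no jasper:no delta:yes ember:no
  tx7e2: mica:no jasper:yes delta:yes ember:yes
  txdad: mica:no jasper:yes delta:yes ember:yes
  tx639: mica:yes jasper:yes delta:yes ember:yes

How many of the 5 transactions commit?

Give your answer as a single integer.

tx70b: no from jasper, delta -> abort (commits=0)
tx2c1: no from mica, jasper, ember -> abort (commits=0)
tx7e2: no from mica -> abort (commits=0)
txdad: no from mica -> abort (commits=0)
tx639: all yes -> commit (commits=1)

Answer: 1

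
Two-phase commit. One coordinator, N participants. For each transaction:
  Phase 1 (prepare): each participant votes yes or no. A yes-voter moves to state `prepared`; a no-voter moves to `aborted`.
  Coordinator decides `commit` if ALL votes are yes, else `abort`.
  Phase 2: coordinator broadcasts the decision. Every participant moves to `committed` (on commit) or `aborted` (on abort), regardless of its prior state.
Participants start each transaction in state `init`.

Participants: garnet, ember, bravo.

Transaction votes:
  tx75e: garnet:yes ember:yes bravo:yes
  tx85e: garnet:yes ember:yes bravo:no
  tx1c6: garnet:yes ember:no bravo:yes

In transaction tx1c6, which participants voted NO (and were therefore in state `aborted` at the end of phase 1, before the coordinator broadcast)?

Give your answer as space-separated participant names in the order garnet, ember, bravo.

Answer: ember

Derivation:
Txn tx1c6 phase 1: garnet yes -> prepared; ember no -> aborted; bravo yes -> prepared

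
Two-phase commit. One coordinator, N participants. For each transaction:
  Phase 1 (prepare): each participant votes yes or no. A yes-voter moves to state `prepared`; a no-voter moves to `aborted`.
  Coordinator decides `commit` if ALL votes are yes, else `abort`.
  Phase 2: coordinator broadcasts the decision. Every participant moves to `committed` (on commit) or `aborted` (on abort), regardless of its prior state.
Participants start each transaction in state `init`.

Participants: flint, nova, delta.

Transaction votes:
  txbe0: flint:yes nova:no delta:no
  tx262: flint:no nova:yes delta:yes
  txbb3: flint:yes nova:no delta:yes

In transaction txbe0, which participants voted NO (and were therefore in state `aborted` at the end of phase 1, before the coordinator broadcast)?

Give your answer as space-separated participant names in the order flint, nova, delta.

Answer: nova delta

Derivation:
Txn txbe0 phase 1: flint yes -> prepared; nova no -> aborted; delta no -> aborted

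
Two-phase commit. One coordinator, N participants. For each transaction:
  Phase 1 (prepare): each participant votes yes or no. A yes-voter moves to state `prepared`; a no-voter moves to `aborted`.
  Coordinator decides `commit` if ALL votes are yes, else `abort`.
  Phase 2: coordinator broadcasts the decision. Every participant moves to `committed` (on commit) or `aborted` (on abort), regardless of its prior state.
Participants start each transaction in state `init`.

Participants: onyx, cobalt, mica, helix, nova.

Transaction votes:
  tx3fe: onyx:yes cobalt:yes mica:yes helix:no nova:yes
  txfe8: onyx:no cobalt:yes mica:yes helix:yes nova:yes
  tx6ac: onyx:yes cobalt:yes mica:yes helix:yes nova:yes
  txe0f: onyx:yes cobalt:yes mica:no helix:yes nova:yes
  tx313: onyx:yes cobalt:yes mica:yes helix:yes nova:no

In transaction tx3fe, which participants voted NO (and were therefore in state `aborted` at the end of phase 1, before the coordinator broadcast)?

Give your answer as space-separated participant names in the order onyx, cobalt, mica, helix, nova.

Answer: helix

Derivation:
Txn tx3fe phase 1: onyx yes -> prepared; cobalt yes -> prepared; mica yes -> prepared; helix no -> aborted; nova yes -> prepared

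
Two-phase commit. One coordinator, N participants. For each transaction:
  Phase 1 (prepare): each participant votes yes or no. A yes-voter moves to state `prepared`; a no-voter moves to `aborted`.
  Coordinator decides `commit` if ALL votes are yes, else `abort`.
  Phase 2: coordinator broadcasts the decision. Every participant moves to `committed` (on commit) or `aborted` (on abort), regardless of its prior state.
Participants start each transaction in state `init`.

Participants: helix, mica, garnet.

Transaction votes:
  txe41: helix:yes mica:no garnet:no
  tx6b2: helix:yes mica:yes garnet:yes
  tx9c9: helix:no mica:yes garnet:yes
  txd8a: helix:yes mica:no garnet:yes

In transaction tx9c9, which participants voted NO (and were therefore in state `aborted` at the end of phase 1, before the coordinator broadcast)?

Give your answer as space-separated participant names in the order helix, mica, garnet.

Txn tx9c9 phase 1: helix no -> aborted; mica yes -> prepared; garnet yes -> prepared

Answer: helix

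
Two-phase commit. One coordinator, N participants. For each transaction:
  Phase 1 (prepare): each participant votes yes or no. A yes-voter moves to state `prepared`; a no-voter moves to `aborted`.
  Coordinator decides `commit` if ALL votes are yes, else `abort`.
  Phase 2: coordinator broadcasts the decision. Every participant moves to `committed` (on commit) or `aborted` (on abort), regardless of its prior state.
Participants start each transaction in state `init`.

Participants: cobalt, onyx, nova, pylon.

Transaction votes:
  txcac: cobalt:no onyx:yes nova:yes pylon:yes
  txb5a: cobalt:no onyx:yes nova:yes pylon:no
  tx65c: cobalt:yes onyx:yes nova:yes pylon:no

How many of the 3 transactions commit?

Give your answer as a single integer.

txcac: no from cobalt -> abort (commits=0)
txb5a: no from cobalt, pylon -> abort (commits=0)
tx65c: no from pylon -> abort (commits=0)

Answer: 0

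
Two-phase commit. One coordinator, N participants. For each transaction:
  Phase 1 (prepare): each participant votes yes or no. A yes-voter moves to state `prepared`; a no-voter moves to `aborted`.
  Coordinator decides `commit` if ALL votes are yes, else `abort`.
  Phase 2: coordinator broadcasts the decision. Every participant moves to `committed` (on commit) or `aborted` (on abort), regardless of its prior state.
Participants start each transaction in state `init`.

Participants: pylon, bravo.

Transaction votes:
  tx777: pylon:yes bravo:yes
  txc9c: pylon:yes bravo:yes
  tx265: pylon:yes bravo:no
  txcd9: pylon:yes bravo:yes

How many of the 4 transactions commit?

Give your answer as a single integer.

Answer: 3

Derivation:
tx777: all yes -> commit (commits=1)
txc9c: all yes -> commit (commits=2)
tx265: no from bravo -> abort (commits=2)
txcd9: all yes -> commit (commits=3)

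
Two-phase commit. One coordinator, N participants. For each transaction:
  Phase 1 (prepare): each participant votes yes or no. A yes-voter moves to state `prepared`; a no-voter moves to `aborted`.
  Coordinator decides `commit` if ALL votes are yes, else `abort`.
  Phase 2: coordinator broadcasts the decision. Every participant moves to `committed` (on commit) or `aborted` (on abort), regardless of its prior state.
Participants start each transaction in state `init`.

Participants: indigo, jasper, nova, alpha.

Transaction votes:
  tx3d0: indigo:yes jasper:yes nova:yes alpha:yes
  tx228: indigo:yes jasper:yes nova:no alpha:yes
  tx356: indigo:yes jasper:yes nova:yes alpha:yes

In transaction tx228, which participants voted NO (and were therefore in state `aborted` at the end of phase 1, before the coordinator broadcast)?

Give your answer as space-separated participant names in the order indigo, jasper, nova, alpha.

Answer: nova

Derivation:
Txn tx228 phase 1: indigo yes -> prepared; jasper yes -> prepared; nova no -> aborted; alpha yes -> prepared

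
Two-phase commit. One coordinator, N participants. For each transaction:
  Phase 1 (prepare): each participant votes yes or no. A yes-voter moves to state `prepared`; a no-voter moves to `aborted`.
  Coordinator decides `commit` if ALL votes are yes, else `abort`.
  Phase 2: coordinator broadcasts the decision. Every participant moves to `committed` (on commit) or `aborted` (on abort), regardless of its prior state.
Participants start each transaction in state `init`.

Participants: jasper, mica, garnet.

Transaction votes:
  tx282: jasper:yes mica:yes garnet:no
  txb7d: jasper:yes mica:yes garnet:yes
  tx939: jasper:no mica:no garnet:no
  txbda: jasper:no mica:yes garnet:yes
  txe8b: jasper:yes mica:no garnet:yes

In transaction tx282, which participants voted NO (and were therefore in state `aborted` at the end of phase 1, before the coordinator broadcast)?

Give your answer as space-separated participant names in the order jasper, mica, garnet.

Txn tx282 phase 1: jasper yes -> prepared; mica yes -> prepared; garnet no -> aborted

Answer: garnet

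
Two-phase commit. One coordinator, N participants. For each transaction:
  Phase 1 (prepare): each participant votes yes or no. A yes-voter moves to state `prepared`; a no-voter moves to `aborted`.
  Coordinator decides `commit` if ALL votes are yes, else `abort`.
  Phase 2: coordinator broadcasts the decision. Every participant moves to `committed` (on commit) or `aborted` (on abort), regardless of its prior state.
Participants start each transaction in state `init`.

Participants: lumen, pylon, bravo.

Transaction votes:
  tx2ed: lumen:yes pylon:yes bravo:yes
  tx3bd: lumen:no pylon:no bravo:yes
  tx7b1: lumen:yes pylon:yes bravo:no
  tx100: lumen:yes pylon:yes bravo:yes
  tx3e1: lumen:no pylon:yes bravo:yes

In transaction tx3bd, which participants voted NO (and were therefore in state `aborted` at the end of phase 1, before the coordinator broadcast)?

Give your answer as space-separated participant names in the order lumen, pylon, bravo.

Answer: lumen pylon

Derivation:
Txn tx3bd phase 1: lumen no -> aborted; pylon no -> aborted; bravo yes -> prepared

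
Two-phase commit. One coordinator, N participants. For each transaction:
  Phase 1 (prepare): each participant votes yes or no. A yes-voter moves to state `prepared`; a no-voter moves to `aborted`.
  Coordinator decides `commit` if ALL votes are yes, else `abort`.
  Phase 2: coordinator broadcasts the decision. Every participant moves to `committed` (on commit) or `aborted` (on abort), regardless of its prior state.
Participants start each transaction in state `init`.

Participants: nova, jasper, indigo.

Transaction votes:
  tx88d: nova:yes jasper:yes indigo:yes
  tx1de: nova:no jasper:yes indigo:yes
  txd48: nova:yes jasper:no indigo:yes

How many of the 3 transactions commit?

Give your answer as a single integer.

tx88d: all yes -> commit (commits=1)
tx1de: no from nova -> abort (commits=1)
txd48: no from jasper -> abort (commits=1)

Answer: 1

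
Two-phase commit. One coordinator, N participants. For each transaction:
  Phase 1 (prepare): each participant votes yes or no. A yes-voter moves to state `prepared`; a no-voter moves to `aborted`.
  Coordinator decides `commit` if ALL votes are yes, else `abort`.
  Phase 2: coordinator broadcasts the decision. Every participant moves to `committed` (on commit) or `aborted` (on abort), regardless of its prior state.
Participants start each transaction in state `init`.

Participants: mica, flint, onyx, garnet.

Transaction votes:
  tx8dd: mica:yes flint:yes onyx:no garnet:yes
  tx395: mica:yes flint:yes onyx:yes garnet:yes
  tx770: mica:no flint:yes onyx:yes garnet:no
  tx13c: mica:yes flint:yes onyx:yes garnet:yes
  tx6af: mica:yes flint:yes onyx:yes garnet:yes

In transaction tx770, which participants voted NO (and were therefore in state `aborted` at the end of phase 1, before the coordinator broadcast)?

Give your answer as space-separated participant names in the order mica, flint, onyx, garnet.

Txn tx770 phase 1: mica no -> aborted; flint yes -> prepared; onyx yes -> prepared; garnet no -> aborted

Answer: mica garnet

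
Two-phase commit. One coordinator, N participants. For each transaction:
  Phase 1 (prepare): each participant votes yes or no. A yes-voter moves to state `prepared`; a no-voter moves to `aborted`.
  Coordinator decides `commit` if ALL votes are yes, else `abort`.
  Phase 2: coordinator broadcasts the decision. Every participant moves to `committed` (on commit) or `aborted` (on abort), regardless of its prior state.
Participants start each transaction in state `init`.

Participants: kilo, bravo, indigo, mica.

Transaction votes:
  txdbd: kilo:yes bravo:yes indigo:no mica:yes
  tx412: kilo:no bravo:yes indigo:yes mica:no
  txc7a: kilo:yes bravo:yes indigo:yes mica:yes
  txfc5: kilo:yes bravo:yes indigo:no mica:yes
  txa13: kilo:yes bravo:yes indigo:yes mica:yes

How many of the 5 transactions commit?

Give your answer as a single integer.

txdbd: no from indigo -> abort (commits=0)
tx412: no from kilo, mica -> abort (commits=0)
txc7a: all yes -> commit (commits=1)
txfc5: no from indigo -> abort (commits=1)
txa13: all yes -> commit (commits=2)

Answer: 2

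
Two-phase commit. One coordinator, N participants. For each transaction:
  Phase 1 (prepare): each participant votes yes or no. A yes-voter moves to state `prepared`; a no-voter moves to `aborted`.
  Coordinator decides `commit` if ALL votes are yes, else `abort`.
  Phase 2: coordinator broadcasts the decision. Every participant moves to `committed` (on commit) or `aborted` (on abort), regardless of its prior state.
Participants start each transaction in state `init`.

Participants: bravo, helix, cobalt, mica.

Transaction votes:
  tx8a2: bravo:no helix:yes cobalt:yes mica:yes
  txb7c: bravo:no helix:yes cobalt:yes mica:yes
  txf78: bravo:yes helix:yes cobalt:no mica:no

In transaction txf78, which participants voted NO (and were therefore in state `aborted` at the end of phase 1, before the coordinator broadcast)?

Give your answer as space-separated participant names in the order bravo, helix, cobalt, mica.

Txn txf78 phase 1: bravo yes -> prepared; helix yes -> prepared; cobalt no -> aborted; mica no -> aborted

Answer: cobalt mica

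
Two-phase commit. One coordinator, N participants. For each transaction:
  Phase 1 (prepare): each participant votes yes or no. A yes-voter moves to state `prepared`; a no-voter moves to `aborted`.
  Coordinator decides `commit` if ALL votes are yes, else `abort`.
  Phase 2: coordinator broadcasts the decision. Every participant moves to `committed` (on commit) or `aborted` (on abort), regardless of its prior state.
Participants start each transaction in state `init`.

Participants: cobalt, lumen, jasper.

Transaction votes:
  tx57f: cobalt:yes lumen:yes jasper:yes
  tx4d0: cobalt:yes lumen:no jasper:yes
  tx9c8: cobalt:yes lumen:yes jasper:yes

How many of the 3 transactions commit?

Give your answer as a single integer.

tx57f: all yes -> commit (commits=1)
tx4d0: no from lumen -> abort (commits=1)
tx9c8: all yes -> commit (commits=2)

Answer: 2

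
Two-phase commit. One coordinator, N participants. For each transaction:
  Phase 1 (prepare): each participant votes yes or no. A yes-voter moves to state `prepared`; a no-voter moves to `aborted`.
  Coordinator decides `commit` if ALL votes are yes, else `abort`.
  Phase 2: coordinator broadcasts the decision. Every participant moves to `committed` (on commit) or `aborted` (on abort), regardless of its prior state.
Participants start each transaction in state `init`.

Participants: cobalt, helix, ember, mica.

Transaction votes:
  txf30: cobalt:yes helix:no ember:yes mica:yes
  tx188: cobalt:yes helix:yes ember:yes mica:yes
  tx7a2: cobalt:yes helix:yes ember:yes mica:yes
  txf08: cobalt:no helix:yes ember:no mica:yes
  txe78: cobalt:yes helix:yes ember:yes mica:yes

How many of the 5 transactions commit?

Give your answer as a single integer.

Answer: 3

Derivation:
txf30: no from helix -> abort (commits=0)
tx188: all yes -> commit (commits=1)
tx7a2: all yes -> commit (commits=2)
txf08: no from cobalt, ember -> abort (commits=2)
txe78: all yes -> commit (commits=3)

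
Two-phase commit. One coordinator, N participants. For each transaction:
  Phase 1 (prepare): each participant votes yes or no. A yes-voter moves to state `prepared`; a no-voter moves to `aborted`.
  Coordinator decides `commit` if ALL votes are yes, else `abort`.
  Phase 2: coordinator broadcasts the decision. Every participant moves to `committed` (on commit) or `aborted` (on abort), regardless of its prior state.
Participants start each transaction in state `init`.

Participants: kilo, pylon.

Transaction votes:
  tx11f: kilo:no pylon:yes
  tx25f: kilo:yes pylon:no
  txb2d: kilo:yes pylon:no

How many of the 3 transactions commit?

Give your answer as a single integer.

tx11f: no from kilo -> abort (commits=0)
tx25f: no from pylon -> abort (commits=0)
txb2d: no from pylon -> abort (commits=0)

Answer: 0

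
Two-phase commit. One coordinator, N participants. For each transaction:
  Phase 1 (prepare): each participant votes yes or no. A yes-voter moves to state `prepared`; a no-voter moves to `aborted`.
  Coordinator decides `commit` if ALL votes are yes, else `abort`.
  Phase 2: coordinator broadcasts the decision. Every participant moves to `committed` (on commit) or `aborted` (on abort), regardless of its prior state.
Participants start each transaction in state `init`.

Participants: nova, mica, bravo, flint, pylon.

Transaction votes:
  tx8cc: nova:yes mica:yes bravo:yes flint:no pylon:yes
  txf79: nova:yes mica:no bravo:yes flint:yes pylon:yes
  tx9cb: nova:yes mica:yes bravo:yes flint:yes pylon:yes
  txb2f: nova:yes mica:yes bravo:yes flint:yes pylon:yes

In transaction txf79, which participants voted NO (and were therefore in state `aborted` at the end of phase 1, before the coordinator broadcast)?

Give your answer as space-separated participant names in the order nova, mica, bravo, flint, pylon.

Answer: mica

Derivation:
Txn txf79 phase 1: nova yes -> prepared; mica no -> aborted; bravo yes -> prepared; flint yes -> prepared; pylon yes -> prepared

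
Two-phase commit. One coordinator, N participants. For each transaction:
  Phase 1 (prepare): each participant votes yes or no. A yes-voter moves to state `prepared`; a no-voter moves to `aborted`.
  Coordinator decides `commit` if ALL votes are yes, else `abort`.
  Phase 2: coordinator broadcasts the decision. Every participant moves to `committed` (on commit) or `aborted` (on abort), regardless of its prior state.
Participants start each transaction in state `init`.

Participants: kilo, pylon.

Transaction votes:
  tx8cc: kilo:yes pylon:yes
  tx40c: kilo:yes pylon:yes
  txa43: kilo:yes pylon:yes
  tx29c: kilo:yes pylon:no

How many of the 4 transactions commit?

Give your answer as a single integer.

tx8cc: all yes -> commit (commits=1)
tx40c: all yes -> commit (commits=2)
txa43: all yes -> commit (commits=3)
tx29c: no from pylon -> abort (commits=3)

Answer: 3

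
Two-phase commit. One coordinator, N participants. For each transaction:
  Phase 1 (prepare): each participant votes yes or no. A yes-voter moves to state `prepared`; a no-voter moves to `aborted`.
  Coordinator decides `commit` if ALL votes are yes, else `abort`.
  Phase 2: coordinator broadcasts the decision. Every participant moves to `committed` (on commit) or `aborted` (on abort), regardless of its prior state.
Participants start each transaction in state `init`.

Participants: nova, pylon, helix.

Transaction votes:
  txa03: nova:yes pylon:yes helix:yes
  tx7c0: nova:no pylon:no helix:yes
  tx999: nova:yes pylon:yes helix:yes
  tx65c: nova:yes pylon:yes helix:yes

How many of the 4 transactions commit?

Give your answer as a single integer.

Answer: 3

Derivation:
txa03: all yes -> commit (commits=1)
tx7c0: no from nova, pylon -> abort (commits=1)
tx999: all yes -> commit (commits=2)
tx65c: all yes -> commit (commits=3)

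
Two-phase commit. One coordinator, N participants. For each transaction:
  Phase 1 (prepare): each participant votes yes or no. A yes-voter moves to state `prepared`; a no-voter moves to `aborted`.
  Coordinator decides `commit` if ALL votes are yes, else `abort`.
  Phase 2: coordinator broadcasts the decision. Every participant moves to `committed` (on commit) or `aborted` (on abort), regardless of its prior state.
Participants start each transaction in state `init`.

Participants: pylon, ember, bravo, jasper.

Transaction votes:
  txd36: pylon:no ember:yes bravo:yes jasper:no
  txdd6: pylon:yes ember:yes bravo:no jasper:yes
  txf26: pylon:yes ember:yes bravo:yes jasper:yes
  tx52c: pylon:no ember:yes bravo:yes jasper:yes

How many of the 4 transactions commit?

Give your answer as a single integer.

Answer: 1

Derivation:
txd36: no from pylon, jasper -> abort (commits=0)
txdd6: no from bravo -> abort (commits=0)
txf26: all yes -> commit (commits=1)
tx52c: no from pylon -> abort (commits=1)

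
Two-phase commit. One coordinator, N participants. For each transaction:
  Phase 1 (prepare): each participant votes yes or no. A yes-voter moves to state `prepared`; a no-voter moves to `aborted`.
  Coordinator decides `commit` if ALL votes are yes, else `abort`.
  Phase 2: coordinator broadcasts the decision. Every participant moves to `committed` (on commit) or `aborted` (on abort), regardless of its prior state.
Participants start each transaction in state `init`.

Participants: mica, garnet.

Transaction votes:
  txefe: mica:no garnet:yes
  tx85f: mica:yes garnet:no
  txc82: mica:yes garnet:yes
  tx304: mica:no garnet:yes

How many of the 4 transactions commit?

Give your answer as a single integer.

txefe: no from mica -> abort (commits=0)
tx85f: no from garnet -> abort (commits=0)
txc82: all yes -> commit (commits=1)
tx304: no from mica -> abort (commits=1)

Answer: 1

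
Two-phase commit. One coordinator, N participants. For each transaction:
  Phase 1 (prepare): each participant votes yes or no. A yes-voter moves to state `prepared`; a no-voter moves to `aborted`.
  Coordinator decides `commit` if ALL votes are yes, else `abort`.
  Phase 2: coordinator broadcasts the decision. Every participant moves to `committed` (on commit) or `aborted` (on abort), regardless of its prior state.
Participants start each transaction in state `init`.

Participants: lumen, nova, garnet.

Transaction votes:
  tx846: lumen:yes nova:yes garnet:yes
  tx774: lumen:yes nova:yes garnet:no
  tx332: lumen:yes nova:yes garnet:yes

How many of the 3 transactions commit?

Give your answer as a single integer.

tx846: all yes -> commit (commits=1)
tx774: no from garnet -> abort (commits=1)
tx332: all yes -> commit (commits=2)

Answer: 2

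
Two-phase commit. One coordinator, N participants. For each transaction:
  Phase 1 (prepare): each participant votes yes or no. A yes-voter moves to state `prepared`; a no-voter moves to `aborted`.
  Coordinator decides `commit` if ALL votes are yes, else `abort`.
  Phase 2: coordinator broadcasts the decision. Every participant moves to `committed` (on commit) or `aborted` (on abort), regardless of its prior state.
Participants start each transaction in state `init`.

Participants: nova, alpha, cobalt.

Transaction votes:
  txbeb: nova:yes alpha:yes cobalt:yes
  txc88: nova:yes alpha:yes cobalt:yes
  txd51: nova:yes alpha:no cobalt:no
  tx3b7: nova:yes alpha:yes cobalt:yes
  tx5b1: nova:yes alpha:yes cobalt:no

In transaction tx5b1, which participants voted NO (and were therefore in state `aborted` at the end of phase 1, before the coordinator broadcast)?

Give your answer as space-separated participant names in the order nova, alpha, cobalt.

Answer: cobalt

Derivation:
Txn tx5b1 phase 1: nova yes -> prepared; alpha yes -> prepared; cobalt no -> aborted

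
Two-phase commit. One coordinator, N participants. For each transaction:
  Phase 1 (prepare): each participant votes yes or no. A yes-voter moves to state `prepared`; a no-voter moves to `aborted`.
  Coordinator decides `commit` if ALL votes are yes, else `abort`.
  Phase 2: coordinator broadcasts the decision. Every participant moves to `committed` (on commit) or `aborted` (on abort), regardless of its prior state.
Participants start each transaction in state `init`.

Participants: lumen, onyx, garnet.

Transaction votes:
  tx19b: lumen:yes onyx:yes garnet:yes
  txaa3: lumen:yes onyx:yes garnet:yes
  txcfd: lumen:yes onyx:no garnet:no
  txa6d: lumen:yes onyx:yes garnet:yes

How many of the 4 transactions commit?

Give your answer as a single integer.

Answer: 3

Derivation:
tx19b: all yes -> commit (commits=1)
txaa3: all yes -> commit (commits=2)
txcfd: no from onyx, garnet -> abort (commits=2)
txa6d: all yes -> commit (commits=3)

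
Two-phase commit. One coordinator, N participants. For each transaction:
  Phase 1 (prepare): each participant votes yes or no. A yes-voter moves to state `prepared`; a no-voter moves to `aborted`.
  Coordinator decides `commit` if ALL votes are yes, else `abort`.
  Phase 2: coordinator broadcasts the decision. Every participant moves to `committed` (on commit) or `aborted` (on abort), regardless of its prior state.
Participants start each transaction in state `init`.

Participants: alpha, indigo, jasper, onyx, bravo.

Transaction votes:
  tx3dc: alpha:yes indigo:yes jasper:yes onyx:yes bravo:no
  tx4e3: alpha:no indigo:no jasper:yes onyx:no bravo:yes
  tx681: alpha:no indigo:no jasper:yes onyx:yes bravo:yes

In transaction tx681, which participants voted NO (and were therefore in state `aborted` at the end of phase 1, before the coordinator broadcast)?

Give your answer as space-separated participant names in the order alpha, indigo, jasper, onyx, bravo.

Txn tx681 phase 1: alpha no -> aborted; indigo no -> aborted; jasper yes -> prepared; onyx yes -> prepared; bravo yes -> prepared

Answer: alpha indigo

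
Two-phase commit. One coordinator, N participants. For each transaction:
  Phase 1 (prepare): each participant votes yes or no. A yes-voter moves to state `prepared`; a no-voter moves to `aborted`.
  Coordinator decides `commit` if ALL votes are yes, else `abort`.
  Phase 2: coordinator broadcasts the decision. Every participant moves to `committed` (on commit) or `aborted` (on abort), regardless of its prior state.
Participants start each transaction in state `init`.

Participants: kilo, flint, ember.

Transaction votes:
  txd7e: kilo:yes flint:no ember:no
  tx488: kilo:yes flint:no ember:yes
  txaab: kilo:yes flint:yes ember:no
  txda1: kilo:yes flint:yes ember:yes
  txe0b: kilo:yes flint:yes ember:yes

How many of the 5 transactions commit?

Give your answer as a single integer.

txd7e: no from flint, ember -> abort (commits=0)
tx488: no from flint -> abort (commits=0)
txaab: no from ember -> abort (commits=0)
txda1: all yes -> commit (commits=1)
txe0b: all yes -> commit (commits=2)

Answer: 2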